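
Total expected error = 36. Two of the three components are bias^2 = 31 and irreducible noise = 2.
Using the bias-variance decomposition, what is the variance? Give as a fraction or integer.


Total error = bias^2 + variance + irreducible noise. So variance = 36 - 31 - 2 = 3.

3


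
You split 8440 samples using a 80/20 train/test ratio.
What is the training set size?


Test set = 8440 * 20% = 1688. Training set = 8440 - 1688 = 6752.

6752


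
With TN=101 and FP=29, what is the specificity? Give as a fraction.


Specificity = TN / (TN + FP) = 101 / 130 = 101/130.

101/130


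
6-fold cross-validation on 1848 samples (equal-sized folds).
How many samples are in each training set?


Each validation fold has 1848/6 = 308 samples. Training set = 1848 - 308 = 1540.

1540


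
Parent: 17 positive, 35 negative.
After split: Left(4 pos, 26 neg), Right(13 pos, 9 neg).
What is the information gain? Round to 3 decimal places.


H(parent) = 0.9118. H(left) = 0.5665, H(right) = 0.9760. Weighted = (30/52)*0.5665 + (22/52)*0.9760 = 0.7398. IG = 0.9118 - 0.7398 = 0.1720, which rounds to 0.172.

0.172


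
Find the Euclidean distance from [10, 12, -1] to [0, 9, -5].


d = sqrt(sum of squared differences). (10-0)^2=100, (12-9)^2=9, (-1--5)^2=16. Sum = 125.

sqrt(125)


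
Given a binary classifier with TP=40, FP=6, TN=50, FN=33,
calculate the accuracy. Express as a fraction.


Accuracy = (TP + TN) / (TP + TN + FP + FN) = (40 + 50) / 129 = 30/43.

30/43


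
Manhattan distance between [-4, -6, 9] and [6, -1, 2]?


d = sum of absolute differences: |-4-6|=10 + |-6--1|=5 + |9-2|=7 = 22.

22


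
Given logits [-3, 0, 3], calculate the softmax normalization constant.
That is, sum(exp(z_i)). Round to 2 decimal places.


Denom = e^-3=0.0498 + e^0=1.0000 + e^3=20.0855. Sum = 21.1353, which rounds to 21.14.

21.14


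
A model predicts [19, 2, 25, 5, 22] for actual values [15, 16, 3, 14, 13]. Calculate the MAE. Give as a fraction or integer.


MAE = (1/5) * (|15-19|=4 + |16-2|=14 + |3-25|=22 + |14-5|=9 + |13-22|=9). Sum = 58. MAE = 58/5.

58/5


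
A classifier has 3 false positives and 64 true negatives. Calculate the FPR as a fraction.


FPR = FP / (FP + TN) = 3 / 67 = 3/67.

3/67


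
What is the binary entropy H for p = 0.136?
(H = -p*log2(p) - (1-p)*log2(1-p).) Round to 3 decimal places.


H = -0.136*log2(0.136) - 0.864*log2(0.864) = 0.574.

0.574


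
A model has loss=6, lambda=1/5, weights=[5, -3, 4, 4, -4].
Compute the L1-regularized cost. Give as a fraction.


L1 norm = sum(|w|) = 20. J = 6 + 1/5 * 20 = 10.

10


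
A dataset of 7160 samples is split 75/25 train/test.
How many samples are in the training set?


Test set = 7160 * 25% = 1790. Training set = 7160 - 1790 = 5370.

5370


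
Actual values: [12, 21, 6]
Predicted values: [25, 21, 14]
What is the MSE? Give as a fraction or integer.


MSE = (1/3) * ((12-25)^2=169 + (21-21)^2=0 + (6-14)^2=64). Sum = 233. MSE = 233/3.

233/3


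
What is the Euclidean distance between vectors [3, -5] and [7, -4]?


d = sqrt(sum of squared differences). (3-7)^2=16, (-5--4)^2=1. Sum = 17.

sqrt(17)


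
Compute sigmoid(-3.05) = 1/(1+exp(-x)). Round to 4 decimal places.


sigma(-3.05) = 1/(1+e^(3.05)) = 1/(1+21.115344) = 1/22.115344 = 0.0452.

0.0452


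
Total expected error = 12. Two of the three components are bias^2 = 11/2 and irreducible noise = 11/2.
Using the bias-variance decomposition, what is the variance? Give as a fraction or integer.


Total error = bias^2 + variance + irreducible noise. So variance = 12 - 11/2 - 11/2 = 1.

1


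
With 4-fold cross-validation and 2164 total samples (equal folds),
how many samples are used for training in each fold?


Each validation fold has 2164/4 = 541 samples. Training set = 2164 - 541 = 1623.

1623


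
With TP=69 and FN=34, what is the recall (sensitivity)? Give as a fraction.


Recall = TP / (TP + FN) = 69 / 103 = 69/103.

69/103


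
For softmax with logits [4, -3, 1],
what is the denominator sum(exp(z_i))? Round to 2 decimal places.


Denom = e^4=54.5982 + e^-3=0.0498 + e^1=2.7183. Sum = 57.3663, which rounds to 57.37.

57.37


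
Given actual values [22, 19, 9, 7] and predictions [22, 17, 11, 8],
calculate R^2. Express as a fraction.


Mean(y) = 57/4. SS_res = 9. SS_tot = 651/4. R^2 = 1 - 9/(651/4) = 205/217.

205/217


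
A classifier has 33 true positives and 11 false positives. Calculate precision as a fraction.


Precision = TP / (TP + FP) = 33 / 44 = 3/4.

3/4


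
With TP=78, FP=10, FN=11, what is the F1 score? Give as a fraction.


Precision = 78/88 = 39/44. Recall = 78/89 = 78/89. F1 = 2*P*R/(P+R) = 52/59.

52/59


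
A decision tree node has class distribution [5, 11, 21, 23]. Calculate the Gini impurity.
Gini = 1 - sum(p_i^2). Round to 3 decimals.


Total = 60. Proportions: 5/60, 11/60, 21/60, 23/60. sum(p_i^2) = 0.3100. Gini = 1 - 0.3100 = 0.6900, which rounds to 0.690.

0.690


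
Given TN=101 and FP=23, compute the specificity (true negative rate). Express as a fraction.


Specificity = TN / (TN + FP) = 101 / 124 = 101/124.

101/124


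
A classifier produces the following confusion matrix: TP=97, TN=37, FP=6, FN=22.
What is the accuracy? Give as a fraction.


Accuracy = (TP + TN) / (TP + TN + FP + FN) = (97 + 37) / 162 = 67/81.

67/81


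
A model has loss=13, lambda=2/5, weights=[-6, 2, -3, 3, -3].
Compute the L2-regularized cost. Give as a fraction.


L2 sq norm = sum(w^2) = 67. J = 13 + 2/5 * 67 = 199/5.

199/5


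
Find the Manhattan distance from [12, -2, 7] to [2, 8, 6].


d = sum of absolute differences: |12-2|=10 + |-2-8|=10 + |7-6|=1 = 21.

21


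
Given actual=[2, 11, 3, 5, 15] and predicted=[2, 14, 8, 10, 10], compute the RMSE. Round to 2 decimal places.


MSE = 16.8000. RMSE = sqrt(16.8000) = 4.10.

4.10


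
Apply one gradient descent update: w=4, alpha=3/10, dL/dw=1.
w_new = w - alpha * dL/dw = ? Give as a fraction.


w_new = 4 - 3/10 * 1 = 4 - 3/10 = 37/10.

37/10


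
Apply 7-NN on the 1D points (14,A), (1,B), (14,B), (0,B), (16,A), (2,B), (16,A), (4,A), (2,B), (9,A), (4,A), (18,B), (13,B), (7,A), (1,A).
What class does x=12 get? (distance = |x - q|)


Distances: |14-12|=2, |1-12|=11, |14-12|=2, |0-12|=12, |16-12|=4, |2-12|=10, |16-12|=4, |4-12|=8, |2-12|=10, |9-12|=3, |4-12|=8, |18-12|=6, |13-12|=1, |7-12|=5, |1-12|=11. 7 nearest: (13,B), (14,A), (14,B), (9,A), (16,A), (16,A), (7,A). Counts: {'B': 2, 'A': 5}. Majority class: A.

A


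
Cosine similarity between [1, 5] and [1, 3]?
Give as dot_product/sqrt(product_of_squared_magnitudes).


dot = 16. |a|^2 = 26, |b|^2 = 10. cos = 16/sqrt(260).

16/sqrt(260)


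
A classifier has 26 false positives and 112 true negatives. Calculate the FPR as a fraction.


FPR = FP / (FP + TN) = 26 / 138 = 13/69.

13/69


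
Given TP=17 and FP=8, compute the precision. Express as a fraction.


Precision = TP / (TP + FP) = 17 / 25 = 17/25.

17/25


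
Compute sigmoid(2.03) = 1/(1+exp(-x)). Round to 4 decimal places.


sigma(2.03) = 1/(1+e^(-2.03)) = 1/(1+0.131336) = 1/1.131336 = 0.8839.

0.8839


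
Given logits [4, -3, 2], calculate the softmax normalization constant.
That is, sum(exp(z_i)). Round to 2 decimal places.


Denom = e^4=54.5982 + e^-3=0.0498 + e^2=7.3891. Sum = 62.0371, which rounds to 62.04.

62.04


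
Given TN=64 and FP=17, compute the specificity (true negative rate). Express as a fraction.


Specificity = TN / (TN + FP) = 64 / 81 = 64/81.

64/81


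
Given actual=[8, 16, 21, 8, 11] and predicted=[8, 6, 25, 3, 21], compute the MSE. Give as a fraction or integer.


MSE = (1/5) * ((8-8)^2=0 + (16-6)^2=100 + (21-25)^2=16 + (8-3)^2=25 + (11-21)^2=100). Sum = 241. MSE = 241/5.

241/5


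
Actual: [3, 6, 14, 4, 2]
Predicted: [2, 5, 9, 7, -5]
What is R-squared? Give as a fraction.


Mean(y) = 29/5. SS_res = 85. SS_tot = 464/5. R^2 = 1 - 85/(464/5) = 39/464.

39/464


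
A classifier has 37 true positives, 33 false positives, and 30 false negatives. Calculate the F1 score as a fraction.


Precision = 37/70 = 37/70. Recall = 37/67 = 37/67. F1 = 2*P*R/(P+R) = 74/137.

74/137


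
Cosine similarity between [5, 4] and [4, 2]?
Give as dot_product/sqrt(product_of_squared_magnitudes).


dot = 28. |a|^2 = 41, |b|^2 = 20. cos = 28/sqrt(820).

28/sqrt(820)


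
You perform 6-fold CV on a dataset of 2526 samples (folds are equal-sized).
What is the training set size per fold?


Each validation fold has 2526/6 = 421 samples. Training set = 2526 - 421 = 2105.

2105


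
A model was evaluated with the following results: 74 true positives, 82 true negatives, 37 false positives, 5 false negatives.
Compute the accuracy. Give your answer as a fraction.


Accuracy = (TP + TN) / (TP + TN + FP + FN) = (74 + 82) / 198 = 26/33.

26/33


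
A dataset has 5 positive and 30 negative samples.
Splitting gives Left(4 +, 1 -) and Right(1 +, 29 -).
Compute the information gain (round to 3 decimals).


H(parent) = 0.5917. H(left) = 0.7219, H(right) = 0.2108. Weighted = (5/35)*0.7219 + (30/35)*0.2108 = 0.2838. IG = 0.5917 - 0.2838 = 0.3079, which rounds to 0.308.

0.308


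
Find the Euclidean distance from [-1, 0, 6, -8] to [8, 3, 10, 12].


d = sqrt(sum of squared differences). (-1-8)^2=81, (0-3)^2=9, (6-10)^2=16, (-8-12)^2=400. Sum = 506.

sqrt(506)


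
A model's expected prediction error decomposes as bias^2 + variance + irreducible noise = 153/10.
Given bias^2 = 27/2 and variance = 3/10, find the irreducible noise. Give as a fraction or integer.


Total error = bias^2 + variance + irreducible noise. So irreducible noise = 153/10 - 27/2 - 3/10 = 3/2.

3/2


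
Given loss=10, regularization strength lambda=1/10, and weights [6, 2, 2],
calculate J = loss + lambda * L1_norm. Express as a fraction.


L1 norm = sum(|w|) = 10. J = 10 + 1/10 * 10 = 11.

11


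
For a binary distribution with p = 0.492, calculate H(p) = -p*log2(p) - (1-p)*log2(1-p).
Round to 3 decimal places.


H = -0.492*log2(0.492) - 0.508*log2(0.508) = 1.000.

1.000


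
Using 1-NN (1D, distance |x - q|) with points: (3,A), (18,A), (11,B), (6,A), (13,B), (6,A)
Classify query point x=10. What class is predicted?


Distances: |3-10|=7, |18-10|=8, |11-10|=1, |6-10|=4, |13-10|=3, |6-10|=4. 1 nearest: (11,B). Counts: {'B': 1}. Majority class: B.

B


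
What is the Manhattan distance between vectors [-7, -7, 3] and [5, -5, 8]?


d = sum of absolute differences: |-7-5|=12 + |-7--5|=2 + |3-8|=5 = 19.

19


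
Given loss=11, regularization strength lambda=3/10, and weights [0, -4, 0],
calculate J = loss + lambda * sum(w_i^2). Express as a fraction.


L2 sq norm = sum(w^2) = 16. J = 11 + 3/10 * 16 = 79/5.

79/5


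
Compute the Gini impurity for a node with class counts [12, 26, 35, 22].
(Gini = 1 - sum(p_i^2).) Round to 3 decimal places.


Total = 95. Proportions: 12/95, 26/95, 35/95, 22/95. sum(p_i^2) = 0.2802. Gini = 1 - 0.2802 = 0.7198, which rounds to 0.720.

0.720


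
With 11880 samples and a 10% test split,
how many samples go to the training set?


Test set = 11880 * 10% = 1188. Training set = 11880 - 1188 = 10692.

10692


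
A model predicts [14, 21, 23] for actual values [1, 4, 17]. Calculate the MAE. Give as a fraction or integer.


MAE = (1/3) * (|1-14|=13 + |4-21|=17 + |17-23|=6). Sum = 36. MAE = 12.

12


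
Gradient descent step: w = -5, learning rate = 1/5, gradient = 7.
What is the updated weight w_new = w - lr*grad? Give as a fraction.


w_new = -5 - 1/5 * 7 = -5 - 7/5 = -32/5.

-32/5


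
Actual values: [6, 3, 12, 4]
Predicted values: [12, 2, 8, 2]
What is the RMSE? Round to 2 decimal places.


MSE = 14.2500. RMSE = sqrt(14.2500) = 3.77.

3.77


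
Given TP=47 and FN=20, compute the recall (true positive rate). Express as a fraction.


Recall = TP / (TP + FN) = 47 / 67 = 47/67.

47/67


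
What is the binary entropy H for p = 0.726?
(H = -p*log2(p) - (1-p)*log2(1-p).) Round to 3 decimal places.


H = -0.726*log2(0.726) - 0.274*log2(0.274) = 0.847.

0.847


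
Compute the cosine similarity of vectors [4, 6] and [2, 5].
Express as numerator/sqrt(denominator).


dot = 38. |a|^2 = 52, |b|^2 = 29. cos = 38/sqrt(1508).

38/sqrt(1508)


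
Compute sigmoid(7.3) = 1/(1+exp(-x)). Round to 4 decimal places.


sigma(7.3) = 1/(1+e^(-7.3)) = 1/(1+0.000676) = 1/1.000676 = 0.9993.

0.9993


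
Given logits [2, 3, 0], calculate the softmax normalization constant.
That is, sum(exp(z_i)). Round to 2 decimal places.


Denom = e^2=7.3891 + e^3=20.0855 + e^0=1.0000. Sum = 28.4746, which rounds to 28.47.

28.47


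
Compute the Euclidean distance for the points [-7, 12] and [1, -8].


d = sqrt(sum of squared differences). (-7-1)^2=64, (12--8)^2=400. Sum = 464.

sqrt(464)


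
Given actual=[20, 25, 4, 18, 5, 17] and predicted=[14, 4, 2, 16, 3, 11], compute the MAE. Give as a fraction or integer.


MAE = (1/6) * (|20-14|=6 + |25-4|=21 + |4-2|=2 + |18-16|=2 + |5-3|=2 + |17-11|=6). Sum = 39. MAE = 13/2.

13/2


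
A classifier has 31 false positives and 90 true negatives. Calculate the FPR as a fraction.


FPR = FP / (FP + TN) = 31 / 121 = 31/121.

31/121


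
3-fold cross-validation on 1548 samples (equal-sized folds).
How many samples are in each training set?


Each validation fold has 1548/3 = 516 samples. Training set = 1548 - 516 = 1032.

1032


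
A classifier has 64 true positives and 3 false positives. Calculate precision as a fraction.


Precision = TP / (TP + FP) = 64 / 67 = 64/67.

64/67


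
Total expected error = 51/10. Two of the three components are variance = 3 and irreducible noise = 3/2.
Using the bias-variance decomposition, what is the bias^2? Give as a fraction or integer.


Total error = bias^2 + variance + irreducible noise. So bias^2 = 51/10 - 3 - 3/2 = 3/5.

3/5


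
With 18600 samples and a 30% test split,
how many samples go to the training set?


Test set = 18600 * 30% = 5580. Training set = 18600 - 5580 = 13020.

13020


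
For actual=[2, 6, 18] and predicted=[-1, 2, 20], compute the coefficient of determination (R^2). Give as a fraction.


Mean(y) = 26/3. SS_res = 29. SS_tot = 416/3. R^2 = 1 - 29/(416/3) = 329/416.

329/416


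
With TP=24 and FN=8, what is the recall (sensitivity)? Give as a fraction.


Recall = TP / (TP + FN) = 24 / 32 = 3/4.

3/4


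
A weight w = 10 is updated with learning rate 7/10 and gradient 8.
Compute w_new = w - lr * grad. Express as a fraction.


w_new = 10 - 7/10 * 8 = 10 - 28/5 = 22/5.

22/5


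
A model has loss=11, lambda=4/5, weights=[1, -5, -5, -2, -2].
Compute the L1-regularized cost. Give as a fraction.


L1 norm = sum(|w|) = 15. J = 11 + 4/5 * 15 = 23.

23


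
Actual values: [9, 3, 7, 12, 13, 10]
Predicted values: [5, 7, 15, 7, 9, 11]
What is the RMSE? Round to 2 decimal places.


MSE = 23.0000. RMSE = sqrt(23.0000) = 4.80.

4.80


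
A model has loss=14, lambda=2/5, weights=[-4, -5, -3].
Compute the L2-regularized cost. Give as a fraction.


L2 sq norm = sum(w^2) = 50. J = 14 + 2/5 * 50 = 34.

34


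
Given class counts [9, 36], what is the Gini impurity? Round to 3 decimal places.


Total = 45. Proportions: 9/45, 36/45. sum(p_i^2) = 0.6800. Gini = 1 - 0.6800 = 0.3200, which rounds to 0.320.

0.320


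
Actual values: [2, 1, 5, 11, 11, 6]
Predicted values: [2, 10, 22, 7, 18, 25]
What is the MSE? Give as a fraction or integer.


MSE = (1/6) * ((2-2)^2=0 + (1-10)^2=81 + (5-22)^2=289 + (11-7)^2=16 + (11-18)^2=49 + (6-25)^2=361). Sum = 796. MSE = 398/3.

398/3


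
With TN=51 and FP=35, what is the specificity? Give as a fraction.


Specificity = TN / (TN + FP) = 51 / 86 = 51/86.

51/86


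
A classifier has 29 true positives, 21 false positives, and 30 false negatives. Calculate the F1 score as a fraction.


Precision = 29/50 = 29/50. Recall = 29/59 = 29/59. F1 = 2*P*R/(P+R) = 58/109.

58/109


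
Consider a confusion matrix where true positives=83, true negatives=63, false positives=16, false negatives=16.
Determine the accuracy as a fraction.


Accuracy = (TP + TN) / (TP + TN + FP + FN) = (83 + 63) / 178 = 73/89.

73/89


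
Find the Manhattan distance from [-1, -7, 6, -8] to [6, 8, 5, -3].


d = sum of absolute differences: |-1-6|=7 + |-7-8|=15 + |6-5|=1 + |-8--3|=5 = 28.

28


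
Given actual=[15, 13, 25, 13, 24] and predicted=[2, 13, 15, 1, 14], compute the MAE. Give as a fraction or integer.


MAE = (1/5) * (|15-2|=13 + |13-13|=0 + |25-15|=10 + |13-1|=12 + |24-14|=10). Sum = 45. MAE = 9.

9


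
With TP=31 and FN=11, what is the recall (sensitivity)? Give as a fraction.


Recall = TP / (TP + FN) = 31 / 42 = 31/42.

31/42


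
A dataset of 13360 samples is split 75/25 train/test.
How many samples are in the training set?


Test set = 13360 * 25% = 3340. Training set = 13360 - 3340 = 10020.

10020


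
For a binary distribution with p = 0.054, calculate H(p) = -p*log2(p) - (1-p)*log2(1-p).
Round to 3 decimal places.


H = -0.054*log2(0.054) - 0.946*log2(0.946) = 0.303.

0.303


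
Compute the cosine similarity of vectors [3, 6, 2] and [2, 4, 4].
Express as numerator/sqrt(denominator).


dot = 38. |a|^2 = 49, |b|^2 = 36. cos = 38/sqrt(1764).

38/sqrt(1764)


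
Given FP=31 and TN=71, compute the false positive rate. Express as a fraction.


FPR = FP / (FP + TN) = 31 / 102 = 31/102.

31/102


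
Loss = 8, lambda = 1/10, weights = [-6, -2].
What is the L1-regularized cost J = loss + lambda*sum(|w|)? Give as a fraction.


L1 norm = sum(|w|) = 8. J = 8 + 1/10 * 8 = 44/5.

44/5


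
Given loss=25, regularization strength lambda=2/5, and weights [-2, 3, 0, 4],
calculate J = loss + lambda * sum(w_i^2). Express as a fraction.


L2 sq norm = sum(w^2) = 29. J = 25 + 2/5 * 29 = 183/5.

183/5


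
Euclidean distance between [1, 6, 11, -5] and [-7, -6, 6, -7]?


d = sqrt(sum of squared differences). (1--7)^2=64, (6--6)^2=144, (11-6)^2=25, (-5--7)^2=4. Sum = 237.

sqrt(237)


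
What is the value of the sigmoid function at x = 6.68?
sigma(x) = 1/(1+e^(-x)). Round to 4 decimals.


sigma(6.68) = 1/(1+e^(-6.68)) = 1/(1+0.001256) = 1/1.001256 = 0.9987.

0.9987


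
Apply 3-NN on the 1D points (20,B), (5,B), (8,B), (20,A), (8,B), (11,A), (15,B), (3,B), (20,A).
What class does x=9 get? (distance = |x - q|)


Distances: |20-9|=11, |5-9|=4, |8-9|=1, |20-9|=11, |8-9|=1, |11-9|=2, |15-9|=6, |3-9|=6, |20-9|=11. 3 nearest: (8,B), (8,B), (11,A). Counts: {'B': 2, 'A': 1}. Majority class: B.

B


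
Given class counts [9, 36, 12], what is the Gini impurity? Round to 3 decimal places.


Total = 57. Proportions: 9/57, 36/57, 12/57. sum(p_i^2) = 0.4681. Gini = 1 - 0.4681 = 0.5319, which rounds to 0.532.

0.532


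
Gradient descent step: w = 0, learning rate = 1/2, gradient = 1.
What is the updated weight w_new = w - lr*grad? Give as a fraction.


w_new = 0 - 1/2 * 1 = 0 - 1/2 = -1/2.

-1/2


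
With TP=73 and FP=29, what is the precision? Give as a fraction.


Precision = TP / (TP + FP) = 73 / 102 = 73/102.

73/102


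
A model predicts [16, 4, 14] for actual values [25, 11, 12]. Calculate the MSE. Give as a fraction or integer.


MSE = (1/3) * ((25-16)^2=81 + (11-4)^2=49 + (12-14)^2=4). Sum = 134. MSE = 134/3.

134/3


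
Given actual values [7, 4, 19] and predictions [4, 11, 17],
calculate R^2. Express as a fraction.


Mean(y) = 10. SS_res = 62. SS_tot = 126. R^2 = 1 - 62/(126) = 32/63.

32/63


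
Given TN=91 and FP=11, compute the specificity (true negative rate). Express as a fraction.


Specificity = TN / (TN + FP) = 91 / 102 = 91/102.

91/102


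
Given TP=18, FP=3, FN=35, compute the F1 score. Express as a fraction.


Precision = 18/21 = 6/7. Recall = 18/53 = 18/53. F1 = 2*P*R/(P+R) = 18/37.

18/37


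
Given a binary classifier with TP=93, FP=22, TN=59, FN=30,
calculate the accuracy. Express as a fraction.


Accuracy = (TP + TN) / (TP + TN + FP + FN) = (93 + 59) / 204 = 38/51.

38/51


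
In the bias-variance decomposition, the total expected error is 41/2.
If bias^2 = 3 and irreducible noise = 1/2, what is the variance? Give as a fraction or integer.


Total error = bias^2 + variance + irreducible noise. So variance = 41/2 - 3 - 1/2 = 17.

17


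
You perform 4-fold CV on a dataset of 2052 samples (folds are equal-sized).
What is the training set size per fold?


Each validation fold has 2052/4 = 513 samples. Training set = 2052 - 513 = 1539.

1539


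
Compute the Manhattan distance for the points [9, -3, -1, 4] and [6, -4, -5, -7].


d = sum of absolute differences: |9-6|=3 + |-3--4|=1 + |-1--5|=4 + |4--7|=11 = 19.

19


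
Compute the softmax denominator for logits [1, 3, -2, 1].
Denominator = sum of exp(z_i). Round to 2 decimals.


Denom = e^1=2.7183 + e^3=20.0855 + e^-2=0.1353 + e^1=2.7183. Sum = 25.6574, which rounds to 25.66.

25.66


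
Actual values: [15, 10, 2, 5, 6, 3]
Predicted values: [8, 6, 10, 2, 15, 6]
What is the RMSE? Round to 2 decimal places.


MSE = 38.0000. RMSE = sqrt(38.0000) = 6.16.

6.16


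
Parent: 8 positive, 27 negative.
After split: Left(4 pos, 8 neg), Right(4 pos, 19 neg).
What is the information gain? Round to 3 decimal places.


H(parent) = 0.7755. H(left) = 0.9183, H(right) = 0.6666. Weighted = (12/35)*0.9183 + (23/35)*0.6666 = 0.7529. IG = 0.7755 - 0.7529 = 0.0226, which rounds to 0.023.

0.023


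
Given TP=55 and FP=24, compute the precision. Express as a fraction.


Precision = TP / (TP + FP) = 55 / 79 = 55/79.

55/79


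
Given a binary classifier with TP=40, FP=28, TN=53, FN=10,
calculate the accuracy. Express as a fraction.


Accuracy = (TP + TN) / (TP + TN + FP + FN) = (40 + 53) / 131 = 93/131.

93/131


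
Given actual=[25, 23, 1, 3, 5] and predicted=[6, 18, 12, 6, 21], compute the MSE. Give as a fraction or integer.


MSE = (1/5) * ((25-6)^2=361 + (23-18)^2=25 + (1-12)^2=121 + (3-6)^2=9 + (5-21)^2=256). Sum = 772. MSE = 772/5.

772/5


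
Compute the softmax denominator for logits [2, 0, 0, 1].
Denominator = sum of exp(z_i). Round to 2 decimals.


Denom = e^2=7.3891 + e^0=1.0000 + e^0=1.0000 + e^1=2.7183. Sum = 12.1074, which rounds to 12.11.

12.11


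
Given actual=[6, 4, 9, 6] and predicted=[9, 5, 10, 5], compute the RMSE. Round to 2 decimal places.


MSE = 3.0000. RMSE = sqrt(3.0000) = 1.73.

1.73


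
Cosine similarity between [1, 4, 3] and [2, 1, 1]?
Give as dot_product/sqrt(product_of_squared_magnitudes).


dot = 9. |a|^2 = 26, |b|^2 = 6. cos = 9/sqrt(156).

9/sqrt(156)


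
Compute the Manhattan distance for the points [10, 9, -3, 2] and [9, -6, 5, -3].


d = sum of absolute differences: |10-9|=1 + |9--6|=15 + |-3-5|=8 + |2--3|=5 = 29.

29


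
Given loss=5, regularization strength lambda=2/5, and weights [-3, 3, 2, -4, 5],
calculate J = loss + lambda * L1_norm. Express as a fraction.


L1 norm = sum(|w|) = 17. J = 5 + 2/5 * 17 = 59/5.

59/5


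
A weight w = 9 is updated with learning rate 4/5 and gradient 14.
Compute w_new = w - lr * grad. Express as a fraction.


w_new = 9 - 4/5 * 14 = 9 - 56/5 = -11/5.

-11/5


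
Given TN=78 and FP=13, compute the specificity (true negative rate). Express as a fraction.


Specificity = TN / (TN + FP) = 78 / 91 = 6/7.

6/7


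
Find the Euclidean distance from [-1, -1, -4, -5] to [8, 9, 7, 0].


d = sqrt(sum of squared differences). (-1-8)^2=81, (-1-9)^2=100, (-4-7)^2=121, (-5-0)^2=25. Sum = 327.

sqrt(327)


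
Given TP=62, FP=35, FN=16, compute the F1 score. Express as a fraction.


Precision = 62/97 = 62/97. Recall = 62/78 = 31/39. F1 = 2*P*R/(P+R) = 124/175.

124/175


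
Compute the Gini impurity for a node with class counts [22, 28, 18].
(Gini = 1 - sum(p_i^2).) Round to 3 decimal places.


Total = 68. Proportions: 22/68, 28/68, 18/68. sum(p_i^2) = 0.3443. Gini = 1 - 0.3443 = 0.6557, which rounds to 0.656.

0.656


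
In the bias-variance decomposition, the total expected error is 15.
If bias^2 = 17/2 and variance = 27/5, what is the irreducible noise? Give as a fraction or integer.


Total error = bias^2 + variance + irreducible noise. So irreducible noise = 15 - 17/2 - 27/5 = 11/10.

11/10


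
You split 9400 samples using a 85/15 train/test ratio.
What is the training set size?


Test set = 9400 * 15% = 1410. Training set = 9400 - 1410 = 7990.

7990


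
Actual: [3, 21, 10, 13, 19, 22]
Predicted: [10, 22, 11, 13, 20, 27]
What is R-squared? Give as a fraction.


Mean(y) = 44/3. SS_res = 77. SS_tot = 820/3. R^2 = 1 - 77/(820/3) = 589/820.

589/820


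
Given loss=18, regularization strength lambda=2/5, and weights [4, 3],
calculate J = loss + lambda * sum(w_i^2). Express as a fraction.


L2 sq norm = sum(w^2) = 25. J = 18 + 2/5 * 25 = 28.

28


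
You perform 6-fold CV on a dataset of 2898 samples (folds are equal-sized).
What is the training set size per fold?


Each validation fold has 2898/6 = 483 samples. Training set = 2898 - 483 = 2415.

2415


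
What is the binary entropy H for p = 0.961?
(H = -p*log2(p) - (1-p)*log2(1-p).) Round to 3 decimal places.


H = -0.961*log2(0.961) - 0.039*log2(0.039) = 0.238.

0.238


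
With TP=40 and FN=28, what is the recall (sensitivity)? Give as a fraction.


Recall = TP / (TP + FN) = 40 / 68 = 10/17.

10/17


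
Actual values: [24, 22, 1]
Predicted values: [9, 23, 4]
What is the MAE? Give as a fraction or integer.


MAE = (1/3) * (|24-9|=15 + |22-23|=1 + |1-4|=3). Sum = 19. MAE = 19/3.

19/3


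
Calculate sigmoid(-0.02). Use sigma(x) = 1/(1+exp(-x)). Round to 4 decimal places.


sigma(-0.02) = 1/(1+e^(0.02)) = 1/(1+1.020201) = 1/2.020201 = 0.4950.

0.4950


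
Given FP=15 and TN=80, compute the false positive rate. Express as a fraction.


FPR = FP / (FP + TN) = 15 / 95 = 3/19.

3/19


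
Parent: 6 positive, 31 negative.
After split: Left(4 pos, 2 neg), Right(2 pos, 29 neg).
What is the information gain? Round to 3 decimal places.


H(parent) = 0.6395. H(left) = 0.9183, H(right) = 0.3451. Weighted = (6/37)*0.9183 + (31/37)*0.3451 = 0.4381. IG = 0.6395 - 0.4381 = 0.2014, which rounds to 0.201.

0.201


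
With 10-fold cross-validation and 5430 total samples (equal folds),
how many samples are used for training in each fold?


Each validation fold has 5430/10 = 543 samples. Training set = 5430 - 543 = 4887.

4887


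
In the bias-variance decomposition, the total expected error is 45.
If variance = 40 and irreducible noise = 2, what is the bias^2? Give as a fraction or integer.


Total error = bias^2 + variance + irreducible noise. So bias^2 = 45 - 40 - 2 = 3.

3


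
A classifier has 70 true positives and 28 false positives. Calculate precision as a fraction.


Precision = TP / (TP + FP) = 70 / 98 = 5/7.

5/7


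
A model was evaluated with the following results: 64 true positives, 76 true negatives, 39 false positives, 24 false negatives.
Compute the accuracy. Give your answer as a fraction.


Accuracy = (TP + TN) / (TP + TN + FP + FN) = (64 + 76) / 203 = 20/29.

20/29


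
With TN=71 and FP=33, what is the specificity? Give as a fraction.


Specificity = TN / (TN + FP) = 71 / 104 = 71/104.

71/104


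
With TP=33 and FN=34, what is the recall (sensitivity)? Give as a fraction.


Recall = TP / (TP + FN) = 33 / 67 = 33/67.

33/67


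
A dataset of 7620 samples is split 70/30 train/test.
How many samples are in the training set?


Test set = 7620 * 30% = 2286. Training set = 7620 - 2286 = 5334.

5334


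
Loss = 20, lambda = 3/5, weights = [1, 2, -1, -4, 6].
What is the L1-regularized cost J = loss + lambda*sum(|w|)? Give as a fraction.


L1 norm = sum(|w|) = 14. J = 20 + 3/5 * 14 = 142/5.

142/5


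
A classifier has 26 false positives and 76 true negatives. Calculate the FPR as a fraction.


FPR = FP / (FP + TN) = 26 / 102 = 13/51.

13/51


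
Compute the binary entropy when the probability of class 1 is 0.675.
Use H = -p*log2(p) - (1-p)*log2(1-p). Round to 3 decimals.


H = -0.675*log2(0.675) - 0.325*log2(0.325) = 0.910.

0.910


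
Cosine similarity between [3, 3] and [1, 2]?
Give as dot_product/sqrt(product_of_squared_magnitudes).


dot = 9. |a|^2 = 18, |b|^2 = 5. cos = 9/sqrt(90).

9/sqrt(90)


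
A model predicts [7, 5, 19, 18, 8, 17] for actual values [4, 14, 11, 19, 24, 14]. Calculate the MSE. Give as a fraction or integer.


MSE = (1/6) * ((4-7)^2=9 + (14-5)^2=81 + (11-19)^2=64 + (19-18)^2=1 + (24-8)^2=256 + (14-17)^2=9). Sum = 420. MSE = 70.

70


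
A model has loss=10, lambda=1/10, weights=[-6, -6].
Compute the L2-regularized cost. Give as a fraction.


L2 sq norm = sum(w^2) = 72. J = 10 + 1/10 * 72 = 86/5.

86/5


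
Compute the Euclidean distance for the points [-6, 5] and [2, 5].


d = sqrt(sum of squared differences). (-6-2)^2=64, (5-5)^2=0. Sum = 64.

8


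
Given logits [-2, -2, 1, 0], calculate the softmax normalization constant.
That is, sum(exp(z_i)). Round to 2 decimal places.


Denom = e^-2=0.1353 + e^-2=0.1353 + e^1=2.7183 + e^0=1.0000. Sum = 3.9889, which rounds to 3.99.

3.99


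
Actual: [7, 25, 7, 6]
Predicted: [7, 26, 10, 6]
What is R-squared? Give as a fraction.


Mean(y) = 45/4. SS_res = 10. SS_tot = 1011/4. R^2 = 1 - 10/(1011/4) = 971/1011.

971/1011


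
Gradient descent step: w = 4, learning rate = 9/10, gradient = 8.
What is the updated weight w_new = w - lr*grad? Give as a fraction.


w_new = 4 - 9/10 * 8 = 4 - 36/5 = -16/5.

-16/5


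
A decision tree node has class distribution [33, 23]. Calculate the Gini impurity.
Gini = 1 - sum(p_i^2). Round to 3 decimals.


Total = 56. Proportions: 33/56, 23/56. sum(p_i^2) = 0.5159. Gini = 1 - 0.5159 = 0.4841, which rounds to 0.484.

0.484


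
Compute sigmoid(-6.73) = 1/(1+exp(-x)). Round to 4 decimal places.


sigma(-6.73) = 1/(1+e^(6.73)) = 1/(1+837.147266) = 1/838.147266 = 0.0012.

0.0012


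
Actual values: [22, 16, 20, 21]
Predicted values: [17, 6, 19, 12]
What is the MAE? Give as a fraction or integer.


MAE = (1/4) * (|22-17|=5 + |16-6|=10 + |20-19|=1 + |21-12|=9). Sum = 25. MAE = 25/4.

25/4


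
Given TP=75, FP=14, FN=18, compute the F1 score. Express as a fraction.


Precision = 75/89 = 75/89. Recall = 75/93 = 25/31. F1 = 2*P*R/(P+R) = 75/91.

75/91


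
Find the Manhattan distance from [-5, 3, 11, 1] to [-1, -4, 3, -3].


d = sum of absolute differences: |-5--1|=4 + |3--4|=7 + |11-3|=8 + |1--3|=4 = 23.

23


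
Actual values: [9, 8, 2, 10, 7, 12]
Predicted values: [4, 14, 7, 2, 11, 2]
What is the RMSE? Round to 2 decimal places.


MSE = 44.3333. RMSE = sqrt(44.3333) = 6.66.

6.66


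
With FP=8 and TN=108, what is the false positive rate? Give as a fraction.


FPR = FP / (FP + TN) = 8 / 116 = 2/29.

2/29


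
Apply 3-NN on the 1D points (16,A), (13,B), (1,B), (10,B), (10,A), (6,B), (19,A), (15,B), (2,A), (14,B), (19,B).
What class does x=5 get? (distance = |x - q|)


Distances: |16-5|=11, |13-5|=8, |1-5|=4, |10-5|=5, |10-5|=5, |6-5|=1, |19-5|=14, |15-5|=10, |2-5|=3, |14-5|=9, |19-5|=14. 3 nearest: (6,B), (2,A), (1,B). Counts: {'B': 2, 'A': 1}. Majority class: B.

B


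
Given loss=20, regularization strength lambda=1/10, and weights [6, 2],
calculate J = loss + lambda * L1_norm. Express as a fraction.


L1 norm = sum(|w|) = 8. J = 20 + 1/10 * 8 = 104/5.

104/5


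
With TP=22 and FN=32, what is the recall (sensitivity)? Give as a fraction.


Recall = TP / (TP + FN) = 22 / 54 = 11/27.

11/27


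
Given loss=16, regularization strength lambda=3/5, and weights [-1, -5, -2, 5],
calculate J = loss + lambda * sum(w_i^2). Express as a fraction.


L2 sq norm = sum(w^2) = 55. J = 16 + 3/5 * 55 = 49.

49


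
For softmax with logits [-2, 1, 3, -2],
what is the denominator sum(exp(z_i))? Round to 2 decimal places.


Denom = e^-2=0.1353 + e^1=2.7183 + e^3=20.0855 + e^-2=0.1353. Sum = 23.0744, which rounds to 23.07.

23.07


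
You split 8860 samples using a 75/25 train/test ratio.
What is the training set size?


Test set = 8860 * 25% = 2215. Training set = 8860 - 2215 = 6645.

6645


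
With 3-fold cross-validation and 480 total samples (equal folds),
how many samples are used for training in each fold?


Each validation fold has 480/3 = 160 samples. Training set = 480 - 160 = 320.

320


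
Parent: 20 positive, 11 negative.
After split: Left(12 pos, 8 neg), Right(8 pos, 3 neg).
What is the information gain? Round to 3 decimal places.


H(parent) = 0.9383. H(left) = 0.9710, H(right) = 0.8454. Weighted = (20/31)*0.9710 + (11/31)*0.8454 = 0.9264. IG = 0.9383 - 0.9264 = 0.0119, which rounds to 0.012.

0.012


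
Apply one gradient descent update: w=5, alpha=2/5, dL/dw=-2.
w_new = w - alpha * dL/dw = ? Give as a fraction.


w_new = 5 - 2/5 * -2 = 5 - -4/5 = 29/5.

29/5


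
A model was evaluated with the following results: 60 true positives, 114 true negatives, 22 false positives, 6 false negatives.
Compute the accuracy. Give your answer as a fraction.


Accuracy = (TP + TN) / (TP + TN + FP + FN) = (60 + 114) / 202 = 87/101.

87/101


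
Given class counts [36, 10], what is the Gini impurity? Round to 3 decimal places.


Total = 46. Proportions: 36/46, 10/46. sum(p_i^2) = 0.6597. Gini = 1 - 0.6597 = 0.3403, which rounds to 0.340.

0.340


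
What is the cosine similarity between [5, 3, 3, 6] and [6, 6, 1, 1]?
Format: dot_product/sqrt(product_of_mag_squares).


dot = 57. |a|^2 = 79, |b|^2 = 74. cos = 57/sqrt(5846).

57/sqrt(5846)


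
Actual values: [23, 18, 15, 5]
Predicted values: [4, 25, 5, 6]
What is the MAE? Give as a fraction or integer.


MAE = (1/4) * (|23-4|=19 + |18-25|=7 + |15-5|=10 + |5-6|=1). Sum = 37. MAE = 37/4.

37/4


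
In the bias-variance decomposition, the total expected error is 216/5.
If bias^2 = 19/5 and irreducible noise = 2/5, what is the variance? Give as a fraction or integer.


Total error = bias^2 + variance + irreducible noise. So variance = 216/5 - 19/5 - 2/5 = 39.

39


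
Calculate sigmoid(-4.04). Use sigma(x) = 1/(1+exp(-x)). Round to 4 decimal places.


sigma(-4.04) = 1/(1+e^(4.04)) = 1/(1+56.826343) = 1/57.826343 = 0.0173.

0.0173


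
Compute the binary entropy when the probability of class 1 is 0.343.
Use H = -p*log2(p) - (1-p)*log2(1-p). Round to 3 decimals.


H = -0.343*log2(0.343) - 0.657*log2(0.657) = 0.928.

0.928


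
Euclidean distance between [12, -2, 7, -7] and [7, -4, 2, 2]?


d = sqrt(sum of squared differences). (12-7)^2=25, (-2--4)^2=4, (7-2)^2=25, (-7-2)^2=81. Sum = 135.

sqrt(135)


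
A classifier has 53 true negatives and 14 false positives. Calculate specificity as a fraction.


Specificity = TN / (TN + FP) = 53 / 67 = 53/67.

53/67


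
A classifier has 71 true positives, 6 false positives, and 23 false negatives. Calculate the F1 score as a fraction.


Precision = 71/77 = 71/77. Recall = 71/94 = 71/94. F1 = 2*P*R/(P+R) = 142/171.

142/171


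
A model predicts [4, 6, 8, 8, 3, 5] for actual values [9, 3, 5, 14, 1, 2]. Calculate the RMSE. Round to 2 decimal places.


MSE = 15.3333. RMSE = sqrt(15.3333) = 3.92.

3.92


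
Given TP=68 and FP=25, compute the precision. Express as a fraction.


Precision = TP / (TP + FP) = 68 / 93 = 68/93.

68/93


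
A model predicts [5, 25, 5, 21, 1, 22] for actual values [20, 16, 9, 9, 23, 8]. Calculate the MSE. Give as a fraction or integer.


MSE = (1/6) * ((20-5)^2=225 + (16-25)^2=81 + (9-5)^2=16 + (9-21)^2=144 + (23-1)^2=484 + (8-22)^2=196). Sum = 1146. MSE = 191.

191


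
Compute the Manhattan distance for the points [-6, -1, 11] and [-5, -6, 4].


d = sum of absolute differences: |-6--5|=1 + |-1--6|=5 + |11-4|=7 = 13.

13


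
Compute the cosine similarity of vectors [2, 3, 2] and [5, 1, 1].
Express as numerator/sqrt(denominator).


dot = 15. |a|^2 = 17, |b|^2 = 27. cos = 15/sqrt(459).

15/sqrt(459)


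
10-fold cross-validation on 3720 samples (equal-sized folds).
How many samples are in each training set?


Each validation fold has 3720/10 = 372 samples. Training set = 3720 - 372 = 3348.

3348


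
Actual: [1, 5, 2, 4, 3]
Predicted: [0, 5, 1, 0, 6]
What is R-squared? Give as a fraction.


Mean(y) = 3. SS_res = 27. SS_tot = 10. R^2 = 1 - 27/(10) = -17/10.

-17/10


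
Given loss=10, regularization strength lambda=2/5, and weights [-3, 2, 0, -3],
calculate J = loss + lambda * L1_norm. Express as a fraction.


L1 norm = sum(|w|) = 8. J = 10 + 2/5 * 8 = 66/5.

66/5


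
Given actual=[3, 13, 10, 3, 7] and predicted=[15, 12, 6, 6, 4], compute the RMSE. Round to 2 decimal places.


MSE = 35.8000. RMSE = sqrt(35.8000) = 5.98.

5.98


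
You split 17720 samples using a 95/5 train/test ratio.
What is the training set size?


Test set = 17720 * 5% = 886. Training set = 17720 - 886 = 16834.

16834


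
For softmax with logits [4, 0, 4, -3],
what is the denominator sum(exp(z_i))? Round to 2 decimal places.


Denom = e^4=54.5982 + e^0=1.0000 + e^4=54.5982 + e^-3=0.0498. Sum = 110.2462, which rounds to 110.25.

110.25


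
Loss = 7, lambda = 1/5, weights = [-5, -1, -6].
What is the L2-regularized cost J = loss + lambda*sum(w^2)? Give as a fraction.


L2 sq norm = sum(w^2) = 62. J = 7 + 1/5 * 62 = 97/5.

97/5


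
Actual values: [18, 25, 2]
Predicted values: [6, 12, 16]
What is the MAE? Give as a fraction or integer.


MAE = (1/3) * (|18-6|=12 + |25-12|=13 + |2-16|=14). Sum = 39. MAE = 13.

13


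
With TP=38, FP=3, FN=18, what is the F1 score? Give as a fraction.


Precision = 38/41 = 38/41. Recall = 38/56 = 19/28. F1 = 2*P*R/(P+R) = 76/97.

76/97


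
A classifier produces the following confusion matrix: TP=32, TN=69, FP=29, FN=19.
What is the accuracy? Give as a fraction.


Accuracy = (TP + TN) / (TP + TN + FP + FN) = (32 + 69) / 149 = 101/149.

101/149


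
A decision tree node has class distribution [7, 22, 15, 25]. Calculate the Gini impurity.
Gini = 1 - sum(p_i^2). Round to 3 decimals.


Total = 69. Proportions: 7/69, 22/69, 15/69, 25/69. sum(p_i^2) = 0.2905. Gini = 1 - 0.2905 = 0.7095, which rounds to 0.710.

0.710


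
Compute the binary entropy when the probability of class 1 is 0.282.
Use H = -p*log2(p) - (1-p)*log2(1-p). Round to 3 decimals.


H = -0.282*log2(0.282) - 0.718*log2(0.718) = 0.858.

0.858


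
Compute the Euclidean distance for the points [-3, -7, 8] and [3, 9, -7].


d = sqrt(sum of squared differences). (-3-3)^2=36, (-7-9)^2=256, (8--7)^2=225. Sum = 517.

sqrt(517)


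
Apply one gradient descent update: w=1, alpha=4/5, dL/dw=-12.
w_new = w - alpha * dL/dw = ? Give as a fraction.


w_new = 1 - 4/5 * -12 = 1 - -48/5 = 53/5.

53/5


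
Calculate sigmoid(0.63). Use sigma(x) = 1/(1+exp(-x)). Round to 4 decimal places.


sigma(0.63) = 1/(1+e^(-0.63)) = 1/(1+0.532592) = 1/1.532592 = 0.6525.

0.6525


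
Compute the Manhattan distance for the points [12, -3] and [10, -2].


d = sum of absolute differences: |12-10|=2 + |-3--2|=1 = 3.

3


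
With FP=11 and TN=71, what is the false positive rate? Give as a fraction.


FPR = FP / (FP + TN) = 11 / 82 = 11/82.

11/82


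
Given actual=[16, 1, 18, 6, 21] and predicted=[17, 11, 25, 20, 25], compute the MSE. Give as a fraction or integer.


MSE = (1/5) * ((16-17)^2=1 + (1-11)^2=100 + (18-25)^2=49 + (6-20)^2=196 + (21-25)^2=16). Sum = 362. MSE = 362/5.

362/5


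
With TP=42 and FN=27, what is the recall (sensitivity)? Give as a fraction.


Recall = TP / (TP + FN) = 42 / 69 = 14/23.

14/23
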